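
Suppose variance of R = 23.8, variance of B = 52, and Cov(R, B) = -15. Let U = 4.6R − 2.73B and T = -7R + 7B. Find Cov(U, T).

Cov(U, T) = -2529.73

By bilinearity, Cov(U, T) = ac·variance of R + bd·variance of B + (ad+bc)·Cov(R, B), with a=4.6, b=-2.73, c=-7, d=7.
ac·variance of R = 4.6·(-7)·23.8 = -766.36
bd·variance of B = (-2.73)·7·52 = -993.72
(ad+bc)·Cov(R, B) = (51.31)·(-15) = -769.65
Cov(U, T) = -766.36 + (-993.72) + (-769.65) = -2529.73.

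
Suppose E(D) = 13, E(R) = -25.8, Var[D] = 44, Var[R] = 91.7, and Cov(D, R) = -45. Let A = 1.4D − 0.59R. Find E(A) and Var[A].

E(A) = 33.422, Var[A] = 192.50077

E(A) = 1.4·E(D) + (-0.59)·E(R) = 1.4·13 + (-0.59)·(-25.8) = 33.422.
Var[A] = a²·Var[D] + b²·Var[R] + 2ab·Cov(D, R) with a = 1.4, b = -0.59.
= 1.4²·44 + (-0.59)²·91.7 + 2·1.4·(-0.59)·(-45)
= 86.24 + 31.92077 + 74.34 = 192.50077.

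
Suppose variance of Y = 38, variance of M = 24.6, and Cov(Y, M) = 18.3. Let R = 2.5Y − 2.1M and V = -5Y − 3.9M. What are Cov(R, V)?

Cov(R, V) = -259.801

By bilinearity, Cov(R, V) = ac·variance of Y + bd·variance of M + (ad+bc)·Cov(Y, M), with a=2.5, b=-2.1, c=-5, d=-3.9.
ac·variance of Y = 2.5·(-5)·38 = -475
bd·variance of M = (-2.1)·(-3.9)·24.6 = 201.474
(ad+bc)·Cov(Y, M) = (0.75)·18.3 = 13.725
Cov(R, V) = -475 + 201.474 + 13.725 = -259.801.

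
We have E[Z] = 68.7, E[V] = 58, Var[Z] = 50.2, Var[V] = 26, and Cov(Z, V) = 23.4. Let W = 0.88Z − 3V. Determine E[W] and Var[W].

E[W] = -113.544, Var[W] = 149.32288

E[W] = 0.88·E[Z] + (-3)·E[V] = 0.88·68.7 + (-3)·58 = -113.544.
Var[W] = a²·Var[Z] + b²·Var[V] + 2ab·Cov(Z, V) with a = 0.88, b = -3.
= 0.88²·50.2 + (-3)²·26 + 2·0.88·(-3)·23.4
= 38.87488 + 234 + (-123.552) = 149.32288.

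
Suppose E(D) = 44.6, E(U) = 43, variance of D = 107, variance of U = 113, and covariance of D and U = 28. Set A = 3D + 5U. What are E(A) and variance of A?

E(A) = 348.8, variance of A = 4628

E(A) = 3·E(D) + 5·E(U) = 3·44.6 + 5·43 = 348.8.
variance of A = a²·variance of D + b²·variance of U + 2ab·covariance of D and U with a = 3, b = 5.
= 3²·107 + 5²·113 + 2·3·5·28
= 963 + 2825 + 840 = 4628.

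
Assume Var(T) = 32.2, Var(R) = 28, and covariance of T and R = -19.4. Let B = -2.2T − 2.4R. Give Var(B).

Var(B) = a²·Var(T) + b²·Var(R) + 2ab·covariance of T and R with a = -2.2, b = -2.4.
= (-2.2)²·32.2 + (-2.4)²·28 + 2·(-2.2)·(-2.4)·(-19.4)
= 155.848 + 161.28 + (-204.864) = 112.264.

Var(B) = 112.264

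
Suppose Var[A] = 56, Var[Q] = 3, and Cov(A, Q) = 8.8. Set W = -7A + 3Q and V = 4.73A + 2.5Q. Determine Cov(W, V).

By bilinearity, Cov(W, V) = ac·Var[A] + bd·Var[Q] + (ad+bc)·Cov(A, Q), with a=-7, b=3, c=4.73, d=2.5.
ac·Var[A] = (-7)·4.73·56 = -1854.16
bd·Var[Q] = 3·2.5·3 = 22.5
(ad+bc)·Cov(A, Q) = (-3.31)·8.8 = -29.128
Cov(W, V) = -1854.16 + 22.5 + (-29.128) = -1860.788.

Cov(W, V) = -1860.788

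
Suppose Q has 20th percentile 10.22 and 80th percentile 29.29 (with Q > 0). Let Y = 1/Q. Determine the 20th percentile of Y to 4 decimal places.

20th percentile of Y = 0.0341

1/Q is decreasing on Q > 0, so percentile order reverses: P_{20}(Y) uses P_{80}(Q) = 29.29.
P_{20}(Y) = 1/29.29 ≈ 0.0341.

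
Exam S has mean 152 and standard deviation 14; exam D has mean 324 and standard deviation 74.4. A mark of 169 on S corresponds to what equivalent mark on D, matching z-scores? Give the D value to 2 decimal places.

z = (169 − 152)/14 ≈ 1.2143.
D = 324 + z·74.4 = 324 + (169 − 152)·74.4/14 ≈ 414.34.

D = 414.34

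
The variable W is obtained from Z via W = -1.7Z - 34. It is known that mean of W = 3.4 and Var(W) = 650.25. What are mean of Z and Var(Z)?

mean of Z = -22, Var(Z) = 225

From W = -1.7Z - 34: mean of W = a·mean of Z + b, so mean of Z = (mean of W − b)/a = (3.4 − (-34))/(-1.7) = -22.
Var(W) = a²·Var(Z), so Var(Z) = 650.25/(-1.7)² = 225.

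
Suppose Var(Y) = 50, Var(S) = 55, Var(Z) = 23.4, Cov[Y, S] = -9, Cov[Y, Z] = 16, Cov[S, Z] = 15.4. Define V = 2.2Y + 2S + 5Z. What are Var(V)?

Var(V) = a²·Var(Y) + b²·Var(S) + c²·Var(Z) + 2ab·Cov[Y, S] + 2ac·Cov[Y, Z] + 2bc·Cov[S, Z], with a = 2.2, b = 2, c = 5.
= 242 + 220 + 585 + (-79.2) + 352 + 308
= 1627.8.

Var(V) = 1627.8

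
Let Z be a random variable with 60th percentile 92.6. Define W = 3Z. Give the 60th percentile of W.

60th percentile of W = 277.8

Since a = 3 > 0 the transformation is increasing, so the 60th percentile of W = a·(P_{60} of Z) + b = 3·92.6 = 277.8.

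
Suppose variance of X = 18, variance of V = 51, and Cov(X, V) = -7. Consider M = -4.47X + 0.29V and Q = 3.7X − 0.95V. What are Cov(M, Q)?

By bilinearity, Cov(M, Q) = ac·variance of X + bd·variance of V + (ad+bc)·Cov(X, V), with a=-4.47, b=0.29, c=3.7, d=-0.95.
ac·variance of X = (-4.47)·3.7·18 = -297.702
bd·variance of V = 0.29·(-0.95)·51 = -14.0505
(ad+bc)·Cov(X, V) = (5.3195)·(-7) = -37.2365
Cov(M, Q) = -297.702 + (-14.0505) + (-37.2365) = -348.989.

Cov(M, Q) = -348.989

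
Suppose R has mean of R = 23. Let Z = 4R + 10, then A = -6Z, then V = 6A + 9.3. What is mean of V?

mean of Z = 4·23 + 10 = 102.
mean of A = (-6)·102 = -612.
mean of V = 6·(-612) + 9.3 = -3662.7.

mean of V = -3662.7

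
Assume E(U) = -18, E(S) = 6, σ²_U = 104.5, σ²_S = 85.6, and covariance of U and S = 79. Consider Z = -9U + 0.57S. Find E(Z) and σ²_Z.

E(Z) = (-9)·E(U) + 0.57·E(S) = (-9)·(-18) + 0.57·6 = 165.42.
σ²_Z = a²·σ²_U + b²·σ²_S + 2ab·covariance of U and S with a = -9, b = 0.57.
= (-9)²·104.5 + 0.57²·85.6 + 2·(-9)·0.57·79
= 8464.5 + 27.81144 + (-810.54) = 7681.77144.

E(Z) = 165.42, σ²_Z = 7681.77144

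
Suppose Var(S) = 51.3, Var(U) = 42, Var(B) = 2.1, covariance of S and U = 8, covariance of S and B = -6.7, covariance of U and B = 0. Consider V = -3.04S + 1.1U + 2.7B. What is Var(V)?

Var(V) = a²·Var(S) + b²·Var(U) + c²·Var(B) + 2ab·covariance of S and U + 2ac·covariance of S and B + 2bc·covariance of U and B, with a = -3.04, b = 1.1, c = 2.7.
= 474.09408 + 50.82 + 15.309 + (-53.504) + 109.9872 + 0
= 596.70628.

Var(V) = 596.70628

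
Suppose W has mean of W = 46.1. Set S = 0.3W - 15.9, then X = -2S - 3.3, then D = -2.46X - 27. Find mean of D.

mean of D = -29.0664

mean of S = 0.3·46.1 + (-15.9) = -2.07.
mean of X = (-2)·(-2.07) + (-3.3) = 0.84.
mean of D = (-2.46)·0.84 + (-27) = -29.0664.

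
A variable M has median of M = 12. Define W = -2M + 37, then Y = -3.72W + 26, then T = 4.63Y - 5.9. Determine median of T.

median of W = (-2)·12 + 37 = 13.
median of Y = (-3.72)·13 + 26 = -22.36.
median of T = 4.63·(-22.36) + (-5.9) = -109.4268.

median of T = -109.4268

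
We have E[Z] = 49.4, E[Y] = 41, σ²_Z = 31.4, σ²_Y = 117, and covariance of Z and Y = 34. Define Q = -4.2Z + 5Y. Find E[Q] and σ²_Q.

E[Q] = -2.48, σ²_Q = 2050.896

E[Q] = (-4.2)·E[Z] + 5·E[Y] = (-4.2)·49.4 + 5·41 = -2.48.
σ²_Q = a²·σ²_Z + b²·σ²_Y + 2ab·covariance of Z and Y with a = -4.2, b = 5.
= (-4.2)²·31.4 + 5²·117 + 2·(-4.2)·5·34
= 553.896 + 2925 + (-1428) = 2050.896.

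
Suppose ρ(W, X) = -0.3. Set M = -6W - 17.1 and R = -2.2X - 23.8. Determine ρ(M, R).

Linear rescalings preserve correlation up to sign; here the slopes -6 and -2.2 have the same sign, so ρ(M, R) = ρ(W, X) = -0.3.

ρ(M, R) = -0.3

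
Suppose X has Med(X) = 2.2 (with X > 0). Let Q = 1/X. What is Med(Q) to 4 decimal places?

Med(Q) = 0.4545

1/X is monotone on this domain, so Med(Q) = 1/(2.2) ≈ 0.4545.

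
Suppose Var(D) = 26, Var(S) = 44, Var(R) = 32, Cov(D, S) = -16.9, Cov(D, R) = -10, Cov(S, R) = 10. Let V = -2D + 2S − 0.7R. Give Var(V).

Var(V) = a²·Var(D) + b²·Var(S) + c²·Var(R) + 2ab·Cov(D, S) + 2ac·Cov(D, R) + 2bc·Cov(S, R), with a = -2, b = 2, c = -0.7.
= 104 + 176 + 15.68 + 135.2 + (-28) + (-28)
= 374.88.

Var(V) = 374.88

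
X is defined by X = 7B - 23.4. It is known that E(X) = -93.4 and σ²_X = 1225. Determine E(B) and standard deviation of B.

E(B) = -10, standard deviation of B = 5

From X = 7B - 23.4: E(X) = a·E(B) + b, so E(B) = (E(X) − b)/a = (-93.4 − (-23.4))/7 = -10.
standard deviation of X = √1225 = 35.
standard deviation of X = |a|·standard deviation of B, so standard deviation of B = 35/|7| = 5.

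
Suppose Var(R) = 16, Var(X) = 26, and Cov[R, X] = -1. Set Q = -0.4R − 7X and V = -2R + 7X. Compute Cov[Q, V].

Cov[Q, V] = -1272.4

By bilinearity, Cov[Q, V] = ac·Var(R) + bd·Var(X) + (ad+bc)·Cov[R, X], with a=-0.4, b=-7, c=-2, d=7.
ac·Var(R) = (-0.4)·(-2)·16 = 12.8
bd·Var(X) = (-7)·7·26 = -1274
(ad+bc)·Cov[R, X] = (11.2)·(-1) = -11.2
Cov[Q, V] = 12.8 + (-1274) + (-11.2) = -1272.4.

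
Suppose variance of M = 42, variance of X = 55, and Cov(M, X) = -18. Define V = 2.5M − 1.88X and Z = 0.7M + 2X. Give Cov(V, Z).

By bilinearity, Cov(V, Z) = ac·variance of M + bd·variance of X + (ad+bc)·Cov(M, X), with a=2.5, b=-1.88, c=0.7, d=2.
ac·variance of M = 2.5·0.7·42 = 73.5
bd·variance of X = (-1.88)·2·55 = -206.8
(ad+bc)·Cov(M, X) = (3.684)·(-18) = -66.312
Cov(V, Z) = 73.5 + (-206.8) + (-66.312) = -199.612.

Cov(V, Z) = -199.612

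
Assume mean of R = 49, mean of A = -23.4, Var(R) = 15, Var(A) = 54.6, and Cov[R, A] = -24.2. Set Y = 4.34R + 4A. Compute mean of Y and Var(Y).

mean of Y = 119.06, Var(Y) = 315.91

mean of Y = 4.34·mean of R + 4·mean of A = 4.34·49 + 4·(-23.4) = 119.06.
Var(Y) = a²·Var(R) + b²·Var(A) + 2ab·Cov[R, A] with a = 4.34, b = 4.
= 4.34²·15 + 4²·54.6 + 2·4.34·4·(-24.2)
= 282.534 + 873.6 + (-840.224) = 315.91.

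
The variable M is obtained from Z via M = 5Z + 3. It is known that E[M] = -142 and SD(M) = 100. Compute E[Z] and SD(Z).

From M = 5Z + 3: E[M] = a·E[Z] + b, so E[Z] = (E[M] − b)/a = (-142 − 3)/5 = -29.
SD(M) = |a|·SD(Z), so SD(Z) = 100/|5| = 20.

E[Z] = -29, SD(Z) = 20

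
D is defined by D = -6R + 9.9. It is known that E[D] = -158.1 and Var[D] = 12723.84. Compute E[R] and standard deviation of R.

From D = -6R + 9.9: E[D] = a·E[R] + b, so E[R] = (E[D] − b)/a = (-158.1 − 9.9)/(-6) = 28.
standard deviation of D = √12723.84 = 112.8.
standard deviation of D = |a|·standard deviation of R, so standard deviation of R = 112.8/|-6| = 18.8.

E[R] = 28, standard deviation of R = 18.8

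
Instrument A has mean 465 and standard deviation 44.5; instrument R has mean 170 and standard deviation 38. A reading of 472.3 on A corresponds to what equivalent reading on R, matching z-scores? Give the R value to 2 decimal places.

R = 176.23

z = (472.3 − 465)/44.5 ≈ 0.164.
R = 170 + z·38 = 170 + (472.3 − 465)·38/44.5 ≈ 176.23.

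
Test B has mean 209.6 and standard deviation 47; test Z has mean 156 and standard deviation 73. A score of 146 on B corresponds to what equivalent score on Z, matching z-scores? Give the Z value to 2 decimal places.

Z = 57.22

z = (146 − 209.6)/47 ≈ -1.3532.
Z = 156 + z·73 = 156 + (146 − 209.6)·73/47 ≈ 57.22.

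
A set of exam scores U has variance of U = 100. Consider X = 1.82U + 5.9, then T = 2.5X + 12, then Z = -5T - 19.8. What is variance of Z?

variance of X = 1.82²·100 = 331.24.
variance of T = 2.5²·331.24 = 2070.25.
variance of Z = (-5)²·2070.25 = 51756.25.

variance of Z = 51756.25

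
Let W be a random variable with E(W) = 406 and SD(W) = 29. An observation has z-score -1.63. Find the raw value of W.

W = E(W) + z·SD(W) = 406 + (-1.63)·29 = 358.73.

W = 358.73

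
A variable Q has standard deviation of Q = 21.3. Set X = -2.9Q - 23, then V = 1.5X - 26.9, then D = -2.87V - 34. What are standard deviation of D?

standard deviation of X = |-2.9|·21.3 = 61.77.
standard deviation of V = |1.5|·61.77 = 92.655.
standard deviation of D = |-2.87|·92.655 = 265.91985.

standard deviation of D = 265.91985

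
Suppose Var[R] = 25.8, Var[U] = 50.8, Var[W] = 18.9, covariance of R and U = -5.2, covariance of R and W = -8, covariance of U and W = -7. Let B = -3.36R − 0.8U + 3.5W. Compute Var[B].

Var[B] = 754.71348

Var[B] = a²·Var[R] + b²·Var[U] + c²·Var[W] + 2ab·covariance of R and U + 2ac·covariance of R and W + 2bc·covariance of U and W, with a = -3.36, b = -0.8, c = 3.5.
= 291.27168 + 32.512 + 231.525 + (-27.9552) + 188.16 + 39.2
= 754.71348.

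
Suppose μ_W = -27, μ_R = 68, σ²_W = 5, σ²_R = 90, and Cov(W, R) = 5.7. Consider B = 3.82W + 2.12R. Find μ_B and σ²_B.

μ_B = 3.82·μ_W + 2.12·μ_R = 3.82·(-27) + 2.12·68 = 41.02.
σ²_B = a²·σ²_W + b²·σ²_R + 2ab·Cov(W, R) with a = 3.82, b = 2.12.
= 3.82²·5 + 2.12²·90 + 2·3.82·2.12·5.7
= 72.962 + 404.496 + 92.32176 = 569.77976.

μ_B = 41.02, σ²_B = 569.77976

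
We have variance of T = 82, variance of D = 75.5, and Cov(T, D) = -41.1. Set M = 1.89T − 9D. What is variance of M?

variance of M = 7806.6342

variance of M = a²·variance of T + b²·variance of D + 2ab·Cov(T, D) with a = 1.89, b = -9.
= 1.89²·82 + (-9)²·75.5 + 2·1.89·(-9)·(-41.1)
= 292.9122 + 6115.5 + 1398.222 = 7806.6342.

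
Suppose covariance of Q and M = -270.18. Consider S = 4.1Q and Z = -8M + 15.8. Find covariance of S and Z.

covariance of S and Z = a·c·covariance of Q and M = 4.1·(-8)·(-270.18) = 8861.904. Additive constants drop out.

covariance of S and Z = 8861.904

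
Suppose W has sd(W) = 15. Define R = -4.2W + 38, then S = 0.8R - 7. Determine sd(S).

sd(R) = |-4.2|·15 = 63.
sd(S) = |0.8|·63 = 50.4.

sd(S) = 50.4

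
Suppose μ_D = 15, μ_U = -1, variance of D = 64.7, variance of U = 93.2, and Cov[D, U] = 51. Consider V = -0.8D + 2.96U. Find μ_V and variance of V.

μ_V = (-0.8)·μ_D + 2.96·μ_U = (-0.8)·15 + 2.96·(-1) = -14.96.
variance of V = a²·variance of D + b²·variance of U + 2ab·Cov[D, U] with a = -0.8, b = 2.96.
= (-0.8)²·64.7 + 2.96²·93.2 + 2·(-0.8)·2.96·51
= 41.408 + 816.58112 + (-241.536) = 616.45312.

μ_V = -14.96, variance of V = 616.45312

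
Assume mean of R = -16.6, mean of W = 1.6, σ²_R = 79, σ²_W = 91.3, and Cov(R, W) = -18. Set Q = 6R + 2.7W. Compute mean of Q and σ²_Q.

mean of Q = 6·mean of R + 2.7·mean of W = 6·(-16.6) + 2.7·1.6 = -95.28.
σ²_Q = a²·σ²_R + b²·σ²_W + 2ab·Cov(R, W) with a = 6, b = 2.7.
= 6²·79 + 2.7²·91.3 + 2·6·2.7·(-18)
= 2844 + 665.577 + (-583.2) = 2926.377.

mean of Q = -95.28, σ²_Q = 2926.377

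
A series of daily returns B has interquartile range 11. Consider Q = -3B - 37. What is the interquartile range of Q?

IQR(Q) = 33

Under Q = aB + b, IQR(Q) = |a|·IQR(B) = |-3|·11 = 33 (shifts cancel; spread scales by |a|).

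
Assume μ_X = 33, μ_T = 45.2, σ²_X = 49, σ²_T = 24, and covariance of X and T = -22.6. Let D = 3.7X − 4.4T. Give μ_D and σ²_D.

μ_D = -76.78, σ²_D = 1871.306

μ_D = 3.7·μ_X + (-4.4)·μ_T = 3.7·33 + (-4.4)·45.2 = -76.78.
σ²_D = a²·σ²_X + b²·σ²_T + 2ab·covariance of X and T with a = 3.7, b = -4.4.
= 3.7²·49 + (-4.4)²·24 + 2·3.7·(-4.4)·(-22.6)
= 670.81 + 464.64 + 735.856 = 1871.306.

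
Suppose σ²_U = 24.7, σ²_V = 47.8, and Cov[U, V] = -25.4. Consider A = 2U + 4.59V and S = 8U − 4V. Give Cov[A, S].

By bilinearity, Cov[A, S] = ac·σ²_U + bd·σ²_V + (ad+bc)·Cov[U, V], with a=2, b=4.59, c=8, d=-4.
ac·σ²_U = 2·8·24.7 = 395.2
bd·σ²_V = 4.59·(-4)·47.8 = -877.608
(ad+bc)·Cov[U, V] = (28.72)·(-25.4) = -729.488
Cov[A, S] = 395.2 + (-877.608) + (-729.488) = -1211.896.

Cov[A, S] = -1211.896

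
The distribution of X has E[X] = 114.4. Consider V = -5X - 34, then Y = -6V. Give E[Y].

E[Y] = 3636

E[V] = (-5)·114.4 + (-34) = -606.
E[Y] = (-6)·(-606) = 3636.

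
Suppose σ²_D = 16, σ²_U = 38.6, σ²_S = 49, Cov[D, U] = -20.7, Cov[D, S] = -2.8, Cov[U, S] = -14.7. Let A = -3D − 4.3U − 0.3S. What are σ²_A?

σ²_A = 285.098

σ²_A = a²·σ²_D + b²·σ²_U + c²·σ²_S + 2ab·Cov[D, U] + 2ac·Cov[D, S] + 2bc·Cov[U, S], with a = -3, b = -4.3, c = -0.3.
= 144 + 713.714 + 4.41 + (-534.06) + (-5.04) + (-37.926)
= 285.098.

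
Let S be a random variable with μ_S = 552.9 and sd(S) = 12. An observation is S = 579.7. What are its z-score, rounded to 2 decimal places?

z = (S − μ_S) / sd(S) = (579.7 − 552.9) / 12 ≈ 2.23.

z = 2.23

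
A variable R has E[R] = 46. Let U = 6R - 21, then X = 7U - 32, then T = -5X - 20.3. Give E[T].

E[T] = -8785.3

E[U] = 6·46 + (-21) = 255.
E[X] = 7·255 + (-32) = 1753.
E[T] = (-5)·1753 + (-20.3) = -8785.3.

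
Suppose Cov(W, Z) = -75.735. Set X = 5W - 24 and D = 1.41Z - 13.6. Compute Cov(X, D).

Cov(X, D) = -533.93175

Cov(X, D) = a·c·Cov(W, Z) = 5·1.41·(-75.735) = -533.93175. Additive constants drop out.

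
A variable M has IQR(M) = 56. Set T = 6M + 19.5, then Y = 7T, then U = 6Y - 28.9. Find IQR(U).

IQR(T) = |6|·56 = 336.
IQR(Y) = |7|·336 = 2352.
IQR(U) = |6|·2352 = 14112.

IQR(U) = 14112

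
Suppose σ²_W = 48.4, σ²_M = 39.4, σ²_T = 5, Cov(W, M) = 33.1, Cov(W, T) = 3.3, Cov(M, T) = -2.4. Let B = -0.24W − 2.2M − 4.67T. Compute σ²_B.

σ²_B = 295.56402

σ²_B = a²·σ²_W + b²·σ²_M + c²·σ²_T + 2ab·Cov(W, M) + 2ac·Cov(W, T) + 2bc·Cov(M, T), with a = -0.24, b = -2.2, c = -4.67.
= 2.78784 + 190.696 + 109.0445 + 34.9536 + 7.39728 + (-49.3152)
= 295.56402.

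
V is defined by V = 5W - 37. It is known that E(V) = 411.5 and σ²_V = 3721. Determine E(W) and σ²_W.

From V = 5W - 37: E(V) = a·E(W) + b, so E(W) = (E(V) − b)/a = (411.5 − (-37))/5 = 89.7.
σ²_V = a²·σ²_W, so σ²_W = 3721/5² = 148.84.

E(W) = 89.7, σ²_W = 148.84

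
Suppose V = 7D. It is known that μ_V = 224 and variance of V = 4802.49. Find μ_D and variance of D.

From V = 7D: μ_V = a·μ_D + b, so μ_D = (μ_V − b)/a = (224 − 0)/7 = 32.
variance of V = a²·variance of D, so variance of D = 4802.49/7² = 98.01.

μ_D = 32, variance of D = 98.01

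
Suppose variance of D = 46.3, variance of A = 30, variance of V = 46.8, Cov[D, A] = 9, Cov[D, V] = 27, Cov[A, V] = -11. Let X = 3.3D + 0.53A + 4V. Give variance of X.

variance of X = a²·variance of D + b²·variance of A + c²·variance of V + 2ab·Cov[D, A] + 2ac·Cov[D, V] + 2bc·Cov[A, V], with a = 3.3, b = 0.53, c = 4.
= 504.207 + 8.427 + 748.8 + 31.482 + 712.8 + (-46.64)
= 1959.076.

variance of X = 1959.076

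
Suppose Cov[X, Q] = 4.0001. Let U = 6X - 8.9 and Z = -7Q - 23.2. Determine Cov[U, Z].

Cov[U, Z] = -168.0042

Cov[U, Z] = a·c·Cov[X, Q] = 6·(-7)·4.0001 = -168.0042. Additive constants drop out.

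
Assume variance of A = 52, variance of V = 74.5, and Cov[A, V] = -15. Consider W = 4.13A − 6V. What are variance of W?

variance of W = a²·variance of A + b²·variance of V + 2ab·Cov[A, V] with a = 4.13, b = -6.
= 4.13²·52 + (-6)²·74.5 + 2·4.13·(-6)·(-15)
= 886.9588 + 2682 + 743.4 = 4312.3588.

variance of W = 4312.3588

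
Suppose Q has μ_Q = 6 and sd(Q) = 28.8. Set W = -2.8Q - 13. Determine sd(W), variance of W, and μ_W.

sd(W) = 80.64, variance of W = 6502.8096, μ_W = -29.8

W = -2.8Q - 13 is linear with a = -2.8, b = -13.
sd(W) = |a|·sd(Q) = |-2.8|·28.8 = 80.64.
variance of Q = 28.8² = 829.44.
variance of W = a²·variance of Q = (-2.8)²·829.44 = 6502.8096 (the additive constant -13 does not affect variance).
μ_W = a·μ_Q + b = (-2.8)·6 + (-13) = -29.8.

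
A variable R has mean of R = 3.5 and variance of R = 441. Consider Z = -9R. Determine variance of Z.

Z = -9R is linear with a = -9, b = 0.
variance of Z = a²·variance of R = (-9)²·441 = 35721.

variance of Z = 35721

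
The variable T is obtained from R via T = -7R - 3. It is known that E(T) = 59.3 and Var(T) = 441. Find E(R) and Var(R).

E(R) = -8.9, Var(R) = 9

From T = -7R - 3: E(T) = a·E(R) + b, so E(R) = (E(T) − b)/a = (59.3 − (-3))/(-7) = -8.9.
Var(T) = a²·Var(R), so Var(R) = 441/(-7)² = 9.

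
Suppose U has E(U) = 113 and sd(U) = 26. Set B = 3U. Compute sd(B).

sd(B) = 78

B = 3U is linear with a = 3, b = 0.
sd(B) = |a|·sd(U) = |3|·26 = 78.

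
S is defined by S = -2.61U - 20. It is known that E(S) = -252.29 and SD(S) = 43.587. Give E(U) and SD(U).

E(U) = 89, SD(U) = 16.7

From S = -2.61U - 20: E(S) = a·E(U) + b, so E(U) = (E(S) − b)/a = (-252.29 − (-20))/(-2.61) = 89.
SD(S) = |a|·SD(U), so SD(U) = 43.587/|-2.61| = 16.7.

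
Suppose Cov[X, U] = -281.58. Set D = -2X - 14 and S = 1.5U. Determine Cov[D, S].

Cov[D, S] = a·c·Cov[X, U] = (-2)·1.5·(-281.58) = 844.74. Additive constants drop out.

Cov[D, S] = 844.74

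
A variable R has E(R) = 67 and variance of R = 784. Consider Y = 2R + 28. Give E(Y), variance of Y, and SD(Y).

Y = 2R + 28 is linear with a = 2, b = 28.
E(Y) = a·E(R) + b = 2·67 + 28 = 162.
variance of Y = a²·variance of R = 2²·784 = 3136 (the additive constant 28 does not affect variance).
SD(R) = √784 = 28.
SD(Y) = |a|·SD(R) = |2|·28 = 56.

E(Y) = 162, variance of Y = 3136, SD(Y) = 56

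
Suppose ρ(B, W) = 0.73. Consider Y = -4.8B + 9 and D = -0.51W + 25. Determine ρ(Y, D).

ρ(Y, D) = 0.73

Linear rescalings preserve correlation up to sign; here the slopes -4.8 and -0.51 have the same sign, so ρ(Y, D) = ρ(B, W) = 0.73.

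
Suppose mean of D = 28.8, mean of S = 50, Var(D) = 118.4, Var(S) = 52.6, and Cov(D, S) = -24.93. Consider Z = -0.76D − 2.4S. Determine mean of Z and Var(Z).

mean of Z = -141.888, Var(Z) = 280.4192

mean of Z = (-0.76)·mean of D + (-2.4)·mean of S = (-0.76)·28.8 + (-2.4)·50 = -141.888.
Var(Z) = a²·Var(D) + b²·Var(S) + 2ab·Cov(D, S) with a = -0.76, b = -2.4.
= (-0.76)²·118.4 + (-2.4)²·52.6 + 2·(-0.76)·(-2.4)·(-24.93)
= 68.38784 + 302.976 + (-90.94464) = 280.4192.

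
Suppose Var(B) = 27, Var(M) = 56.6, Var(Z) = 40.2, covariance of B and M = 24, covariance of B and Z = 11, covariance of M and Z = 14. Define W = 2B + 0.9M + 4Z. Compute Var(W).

Var(W) = a²·Var(B) + b²·Var(M) + c²·Var(Z) + 2ab·covariance of B and M + 2ac·covariance of B and Z + 2bc·covariance of M and Z, with a = 2, b = 0.9, c = 4.
= 108 + 45.846 + 643.2 + 86.4 + 176 + 100.8
= 1160.246.

Var(W) = 1160.246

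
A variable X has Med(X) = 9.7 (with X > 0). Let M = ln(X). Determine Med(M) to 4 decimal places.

ln(X) is monotone on this domain, so Med(M) = ln(9.7) ≈ 2.2721.

Med(M) = 2.2721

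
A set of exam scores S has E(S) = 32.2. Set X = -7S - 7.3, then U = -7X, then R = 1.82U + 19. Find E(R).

E(X) = (-7)·32.2 + (-7.3) = -232.7.
E(U) = (-7)·(-232.7) = 1628.9.
E(R) = 1.82·1628.9 + 19 = 2983.598.

E(R) = 2983.598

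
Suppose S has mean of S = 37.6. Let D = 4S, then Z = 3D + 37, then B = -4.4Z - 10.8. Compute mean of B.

mean of D = 4·37.6 = 150.4.
mean of Z = 3·150.4 + 37 = 488.2.
mean of B = (-4.4)·488.2 + (-10.8) = -2158.88.

mean of B = -2158.88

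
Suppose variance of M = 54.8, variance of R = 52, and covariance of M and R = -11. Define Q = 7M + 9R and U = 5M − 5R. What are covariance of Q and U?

By bilinearity, covariance of Q and U = ac·variance of M + bd·variance of R + (ad+bc)·covariance of M and R, with a=7, b=9, c=5, d=-5.
ac·variance of M = 7·5·54.8 = 1918
bd·variance of R = 9·(-5)·52 = -2340
(ad+bc)·covariance of M and R = (10)·(-11) = -110
covariance of Q and U = 1918 + (-2340) + (-110) = -532.

covariance of Q and U = -532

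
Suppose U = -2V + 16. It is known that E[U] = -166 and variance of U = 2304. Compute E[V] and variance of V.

From U = -2V + 16: E[U] = a·E[V] + b, so E[V] = (E[U] − b)/a = (-166 − 16)/(-2) = 91.
variance of U = a²·variance of V, so variance of V = 2304/(-2)² = 576.

E[V] = 91, variance of V = 576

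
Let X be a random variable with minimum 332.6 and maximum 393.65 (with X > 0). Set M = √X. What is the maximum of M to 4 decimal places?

√X is increasing on this domain, so max(M) comes from max(X) = 393.65: max(M) = √(393.65) ≈ 19.8406.

max(M) = 19.8406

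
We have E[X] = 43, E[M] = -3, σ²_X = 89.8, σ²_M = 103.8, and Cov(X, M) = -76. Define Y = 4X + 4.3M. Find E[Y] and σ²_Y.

E[Y] = 4·E[X] + 4.3·E[M] = 4·43 + 4.3·(-3) = 159.1.
σ²_Y = a²·σ²_X + b²·σ²_M + 2ab·Cov(X, M) with a = 4, b = 4.3.
= 4²·89.8 + 4.3²·103.8 + 2·4·4.3·(-76)
= 1436.8 + 1919.262 + (-2614.4) = 741.662.

E[Y] = 159.1, σ²_Y = 741.662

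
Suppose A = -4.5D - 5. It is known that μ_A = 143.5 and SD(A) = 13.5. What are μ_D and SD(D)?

From A = -4.5D - 5: μ_A = a·μ_D + b, so μ_D = (μ_A − b)/a = (143.5 − (-5))/(-4.5) = -33.
SD(A) = |a|·SD(D), so SD(D) = 13.5/|-4.5| = 3.

μ_D = -33, SD(D) = 3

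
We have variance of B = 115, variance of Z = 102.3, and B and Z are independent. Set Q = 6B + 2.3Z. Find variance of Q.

variance of Q = a²·variance of B + b²·variance of Z + 2ab·Cov[B, Z] with a = 6, b = 2.3.
Independence gives Cov[B, Z] = 0.
= 6²·115 + 2.3²·102.3 + 2·6·2.3·0
= 4140 + 541.167 + 0 = 4681.167.

variance of Q = 4681.167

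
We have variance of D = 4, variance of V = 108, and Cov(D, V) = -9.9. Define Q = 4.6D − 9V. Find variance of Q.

variance of Q = a²·variance of D + b²·variance of V + 2ab·Cov(D, V) with a = 4.6, b = -9.
= 4.6²·4 + (-9)²·108 + 2·4.6·(-9)·(-9.9)
= 84.64 + 8748 + 819.72 = 9652.36.

variance of Q = 9652.36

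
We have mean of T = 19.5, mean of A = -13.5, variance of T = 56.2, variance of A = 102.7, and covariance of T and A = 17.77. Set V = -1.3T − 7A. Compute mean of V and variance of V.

mean of V = 69.15, variance of V = 5450.692

mean of V = (-1.3)·mean of T + (-7)·mean of A = (-1.3)·19.5 + (-7)·(-13.5) = 69.15.
variance of V = a²·variance of T + b²·variance of A + 2ab·covariance of T and A with a = -1.3, b = -7.
= (-1.3)²·56.2 + (-7)²·102.7 + 2·(-1.3)·(-7)·17.77
= 94.978 + 5032.3 + 323.414 = 5450.692.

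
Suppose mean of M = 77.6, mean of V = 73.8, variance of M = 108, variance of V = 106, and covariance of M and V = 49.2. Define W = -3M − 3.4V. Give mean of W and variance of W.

mean of W = -483.72, variance of W = 3201.04

mean of W = (-3)·mean of M + (-3.4)·mean of V = (-3)·77.6 + (-3.4)·73.8 = -483.72.
variance of W = a²·variance of M + b²·variance of V + 2ab·covariance of M and V with a = -3, b = -3.4.
= (-3)²·108 + (-3.4)²·106 + 2·(-3)·(-3.4)·49.2
= 972 + 1225.36 + 1003.68 = 3201.04.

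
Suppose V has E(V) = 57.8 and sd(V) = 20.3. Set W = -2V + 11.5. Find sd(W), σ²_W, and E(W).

W = -2V + 11.5 is linear with a = -2, b = 11.5.
sd(W) = |a|·sd(V) = |-2|·20.3 = 40.6.
σ²_V = 20.3² = 412.09.
σ²_W = a²·σ²_V = (-2)²·412.09 = 1648.36 (the additive constant 11.5 does not affect variance).
E(W) = a·E(V) + b = (-2)·57.8 + 11.5 = -104.1.

sd(W) = 40.6, σ²_W = 1648.36, E(W) = -104.1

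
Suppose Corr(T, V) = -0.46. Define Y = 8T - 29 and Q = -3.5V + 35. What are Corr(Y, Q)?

Linear rescalings preserve |correlation|; the slopes 8 and -3.5 have opposite signs, so the correlation flips sign: Corr(Y, Q) = −Corr(T, V) = 0.46.

Corr(Y, Q) = 0.46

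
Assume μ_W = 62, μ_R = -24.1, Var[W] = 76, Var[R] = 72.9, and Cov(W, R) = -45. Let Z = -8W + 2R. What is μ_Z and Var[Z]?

μ_Z = (-8)·μ_W + 2·μ_R = (-8)·62 + 2·(-24.1) = -544.2.
Var[Z] = a²·Var[W] + b²·Var[R] + 2ab·Cov(W, R) with a = -8, b = 2.
= (-8)²·76 + 2²·72.9 + 2·(-8)·2·(-45)
= 4864 + 291.6 + 1440 = 6595.6.

μ_Z = -544.2, Var[Z] = 6595.6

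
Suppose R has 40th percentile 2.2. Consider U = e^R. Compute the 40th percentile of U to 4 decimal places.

e^R is increasing, so P_{40}(U) = g(P_{40}(R)) ≈ 9.025.

40th percentile of U = 9.025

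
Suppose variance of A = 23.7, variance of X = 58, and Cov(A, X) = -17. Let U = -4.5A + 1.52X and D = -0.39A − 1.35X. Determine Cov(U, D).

Cov(U, D) = -170.6199

By bilinearity, Cov(U, D) = ac·variance of A + bd·variance of X + (ad+bc)·Cov(A, X), with a=-4.5, b=1.52, c=-0.39, d=-1.35.
ac·variance of A = (-4.5)·(-0.39)·23.7 = 41.5935
bd·variance of X = 1.52·(-1.35)·58 = -119.016
(ad+bc)·Cov(A, X) = (5.4822)·(-17) = -93.1974
Cov(U, D) = 41.5935 + (-119.016) + (-93.1974) = -170.6199.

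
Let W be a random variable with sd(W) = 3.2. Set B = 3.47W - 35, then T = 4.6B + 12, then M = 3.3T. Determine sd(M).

sd(B) = |3.47|·3.2 = 11.104.
sd(T) = |4.6|·11.104 = 51.0784.
sd(M) = |3.3|·51.0784 = 168.55872.

sd(M) = 168.55872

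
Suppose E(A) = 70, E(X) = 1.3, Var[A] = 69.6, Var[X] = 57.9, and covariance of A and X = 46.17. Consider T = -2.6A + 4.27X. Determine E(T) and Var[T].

E(T) = -176.449, Var[T] = 501.02223

E(T) = (-2.6)·E(A) + 4.27·E(X) = (-2.6)·70 + 4.27·1.3 = -176.449.
Var[T] = a²·Var[A] + b²·Var[X] + 2ab·covariance of A and X with a = -2.6, b = 4.27.
= (-2.6)²·69.6 + 4.27²·57.9 + 2·(-2.6)·4.27·46.17
= 470.496 + 1055.68491 + (-1025.15868) = 501.02223.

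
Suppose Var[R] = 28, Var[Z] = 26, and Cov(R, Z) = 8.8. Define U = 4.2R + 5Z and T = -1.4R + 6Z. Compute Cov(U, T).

By bilinearity, Cov(U, T) = ac·Var[R] + bd·Var[Z] + (ad+bc)·Cov(R, Z), with a=4.2, b=5, c=-1.4, d=6.
ac·Var[R] = 4.2·(-1.4)·28 = -164.64
bd·Var[Z] = 5·6·26 = 780
(ad+bc)·Cov(R, Z) = (18.2)·8.8 = 160.16
Cov(U, T) = -164.64 + 780 + 160.16 = 775.52.

Cov(U, T) = 775.52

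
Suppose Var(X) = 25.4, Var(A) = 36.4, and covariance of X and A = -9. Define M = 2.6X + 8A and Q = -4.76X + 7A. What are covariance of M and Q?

By bilinearity, covariance of M and Q = ac·Var(X) + bd·Var(A) + (ad+bc)·covariance of X and A, with a=2.6, b=8, c=-4.76, d=7.
ac·Var(X) = 2.6·(-4.76)·25.4 = -314.3504
bd·Var(A) = 8·7·36.4 = 2038.4
(ad+bc)·covariance of X and A = (-19.88)·(-9) = 178.92
covariance of M and Q = -314.3504 + 2038.4 + 178.92 = 1902.9696.

covariance of M and Q = 1902.9696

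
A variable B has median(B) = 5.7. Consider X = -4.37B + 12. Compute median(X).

A linear map preserves order up to sign, so median(X) = a·median(B) + b = (-4.37)·5.7 + 12 = -12.909.

median(X) = -12.909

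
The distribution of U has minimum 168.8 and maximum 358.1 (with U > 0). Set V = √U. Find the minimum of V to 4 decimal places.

min(V) = 12.9923

√U is increasing on this domain, so min(V) comes from min(U) = 168.8: min(V) = √(168.8) ≈ 12.9923.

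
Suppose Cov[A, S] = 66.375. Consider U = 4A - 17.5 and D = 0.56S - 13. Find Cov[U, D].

Cov[U, D] = 148.68

Cov[U, D] = a·c·Cov[A, S] = 4·0.56·66.375 = 148.68. Additive constants drop out.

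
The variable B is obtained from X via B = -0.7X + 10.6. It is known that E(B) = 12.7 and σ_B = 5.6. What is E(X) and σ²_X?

E(X) = -3, σ²_X = 64

From B = -0.7X + 10.6: E(B) = a·E(X) + b, so E(X) = (E(B) − b)/a = (12.7 − 10.6)/(-0.7) = -3.
σ²_B = 5.6² = 31.36.
σ²_B = a²·σ²_X, so σ²_X = 31.36/(-0.7)² = 64.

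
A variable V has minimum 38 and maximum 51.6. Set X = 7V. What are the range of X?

Range(X) = 95.2

Range of V = 51.6 − 38 = 13.6.
Range(X) = |a|·Range(V) = |7|·13.6 = 95.2.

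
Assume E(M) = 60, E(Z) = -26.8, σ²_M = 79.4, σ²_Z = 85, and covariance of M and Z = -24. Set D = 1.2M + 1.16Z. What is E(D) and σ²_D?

E(D) = 1.2·E(M) + 1.16·E(Z) = 1.2·60 + 1.16·(-26.8) = 40.912.
σ²_D = a²·σ²_M + b²·σ²_Z + 2ab·covariance of M and Z with a = 1.2, b = 1.16.
= 1.2²·79.4 + 1.16²·85 + 2·1.2·1.16·(-24)
= 114.336 + 114.376 + (-66.816) = 161.896.

E(D) = 40.912, σ²_D = 161.896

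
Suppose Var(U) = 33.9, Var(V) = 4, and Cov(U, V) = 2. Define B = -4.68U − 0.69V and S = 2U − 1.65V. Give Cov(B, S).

Cov(B, S) = -300.066

By bilinearity, Cov(B, S) = ac·Var(U) + bd·Var(V) + (ad+bc)·Cov(U, V), with a=-4.68, b=-0.69, c=2, d=-1.65.
ac·Var(U) = (-4.68)·2·33.9 = -317.304
bd·Var(V) = (-0.69)·(-1.65)·4 = 4.554
(ad+bc)·Cov(U, V) = (6.342)·2 = 12.684
Cov(B, S) = -317.304 + 4.554 + 12.684 = -300.066.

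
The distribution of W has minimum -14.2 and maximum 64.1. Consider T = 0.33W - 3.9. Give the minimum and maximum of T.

a = 0.33 > 0, so min(T) = a·min(W)+b = 0.33·(-14.2) + (-3.9) = -8.586 and max(T) = 0.33·64.1 + (-3.9) = 17.253.

min(T) = -8.586, max(T) = 17.253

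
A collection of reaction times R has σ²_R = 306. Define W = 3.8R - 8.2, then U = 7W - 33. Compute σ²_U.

σ²_U = 216513.36

σ²_W = 3.8²·306 = 4418.64.
σ²_U = 7²·4418.64 = 216513.36.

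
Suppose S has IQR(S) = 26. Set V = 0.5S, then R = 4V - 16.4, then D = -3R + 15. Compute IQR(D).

IQR(V) = |0.5|·26 = 13.
IQR(R) = |4|·13 = 52.
IQR(D) = |-3|·52 = 156.

IQR(D) = 156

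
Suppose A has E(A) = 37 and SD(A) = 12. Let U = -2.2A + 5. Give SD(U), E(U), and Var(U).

U = -2.2A + 5 is linear with a = -2.2, b = 5.
SD(U) = |a|·SD(A) = |-2.2|·12 = 26.4.
E(U) = a·E(A) + b = (-2.2)·37 + 5 = -76.4.
Var(A) = 12² = 144.
Var(U) = a²·Var(A) = (-2.2)²·144 = 696.96 (the additive constant 5 does not affect variance).

SD(U) = 26.4, E(U) = -76.4, Var(U) = 696.96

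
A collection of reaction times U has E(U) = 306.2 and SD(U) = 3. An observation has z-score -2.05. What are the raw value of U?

U = E(U) + z·SD(U) = 306.2 + (-2.05)·3 = 300.05.

U = 300.05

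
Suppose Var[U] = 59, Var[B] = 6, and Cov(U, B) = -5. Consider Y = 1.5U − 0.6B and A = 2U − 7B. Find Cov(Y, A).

By bilinearity, Cov(Y, A) = ac·Var[U] + bd·Var[B] + (ad+bc)·Cov(U, B), with a=1.5, b=-0.6, c=2, d=-7.
ac·Var[U] = 1.5·2·59 = 177
bd·Var[B] = (-0.6)·(-7)·6 = 25.2
(ad+bc)·Cov(U, B) = (-11.7)·(-5) = 58.5
Cov(Y, A) = 177 + 25.2 + 58.5 = 260.7.

Cov(Y, A) = 260.7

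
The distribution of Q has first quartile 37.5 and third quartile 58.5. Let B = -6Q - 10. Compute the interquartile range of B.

IQR(B) = 126

IQR of Q = Q3 − Q1 = 58.5 − 37.5 = 21.
Under B = aQ + b, IQR(B) = |a|·IQR(Q) = |-6|·21 = 126 (shifts cancel; spread scales by |a|).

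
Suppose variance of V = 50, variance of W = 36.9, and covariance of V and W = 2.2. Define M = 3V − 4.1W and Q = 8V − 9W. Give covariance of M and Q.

covariance of M and Q = 2430.05

By bilinearity, covariance of M and Q = ac·variance of V + bd·variance of W + (ad+bc)·covariance of V and W, with a=3, b=-4.1, c=8, d=-9.
ac·variance of V = 3·8·50 = 1200
bd·variance of W = (-4.1)·(-9)·36.9 = 1361.61
(ad+bc)·covariance of V and W = (-59.8)·2.2 = -131.56
covariance of M and Q = 1200 + 1361.61 + (-131.56) = 2430.05.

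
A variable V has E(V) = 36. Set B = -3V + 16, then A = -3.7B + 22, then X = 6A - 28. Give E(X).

E(X) = 2146.4

E(B) = (-3)·36 + 16 = -92.
E(A) = (-3.7)·(-92) + 22 = 362.4.
E(X) = 6·362.4 + (-28) = 2146.4.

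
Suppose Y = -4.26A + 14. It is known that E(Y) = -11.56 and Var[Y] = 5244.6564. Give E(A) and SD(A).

E(A) = 6, SD(A) = 17

From Y = -4.26A + 14: E(Y) = a·E(A) + b, so E(A) = (E(Y) − b)/a = (-11.56 − 14)/(-4.26) = 6.
SD(Y) = √5244.6564 = 72.42.
SD(Y) = |a|·SD(A), so SD(A) = 72.42/|-4.26| = 17.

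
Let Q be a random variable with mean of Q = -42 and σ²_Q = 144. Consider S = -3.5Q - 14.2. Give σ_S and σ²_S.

σ_S = 42, σ²_S = 1764

S = -3.5Q - 14.2 is linear with a = -3.5, b = -14.2.
σ_Q = √144 = 12.
σ_S = |a|·σ_Q = |-3.5|·12 = 42.
σ²_S = a²·σ²_Q = (-3.5)²·144 = 1764 (the additive constant -14.2 does not affect variance).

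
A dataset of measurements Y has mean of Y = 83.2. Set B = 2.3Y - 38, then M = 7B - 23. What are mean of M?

mean of M = 1050.52

mean of B = 2.3·83.2 + (-38) = 153.36.
mean of M = 7·153.36 + (-23) = 1050.52.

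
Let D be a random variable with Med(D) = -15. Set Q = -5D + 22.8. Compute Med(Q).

A linear map preserves order up to sign, so Med(Q) = a·Med(D) + b = (-5)·(-15) + 22.8 = 97.8.

Med(Q) = 97.8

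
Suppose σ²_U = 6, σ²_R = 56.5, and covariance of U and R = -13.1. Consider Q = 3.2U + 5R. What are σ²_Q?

σ²_Q = 1054.74

σ²_Q = a²·σ²_U + b²·σ²_R + 2ab·covariance of U and R with a = 3.2, b = 5.
= 3.2²·6 + 5²·56.5 + 2·3.2·5·(-13.1)
= 61.44 + 1412.5 + (-419.2) = 1054.74.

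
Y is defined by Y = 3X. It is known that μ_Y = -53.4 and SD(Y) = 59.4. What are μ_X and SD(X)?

From Y = 3X: μ_Y = a·μ_X + b, so μ_X = (μ_Y − b)/a = (-53.4 − 0)/3 = -17.8.
SD(Y) = |a|·SD(X), so SD(X) = 59.4/|3| = 19.8.

μ_X = -17.8, SD(X) = 19.8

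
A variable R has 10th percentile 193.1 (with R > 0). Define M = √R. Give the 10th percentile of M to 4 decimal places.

10th percentile of M = 13.896

√R is increasing, so P_{10}(M) = g(P_{10}(R)) ≈ 13.896.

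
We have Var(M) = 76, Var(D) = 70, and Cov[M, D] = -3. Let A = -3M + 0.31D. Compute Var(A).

Var(A) = 696.307

Var(A) = a²·Var(M) + b²·Var(D) + 2ab·Cov[M, D] with a = -3, b = 0.31.
= (-3)²·76 + 0.31²·70 + 2·(-3)·0.31·(-3)
= 684 + 6.727 + 5.58 = 696.307.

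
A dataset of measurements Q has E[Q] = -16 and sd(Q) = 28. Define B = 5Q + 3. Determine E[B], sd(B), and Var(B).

B = 5Q + 3 is linear with a = 5, b = 3.
E[B] = a·E[Q] + b = 5·(-16) + 3 = -77.
sd(B) = |a|·sd(Q) = |5|·28 = 140.
Var(Q) = 28² = 784.
Var(B) = a²·Var(Q) = 5²·784 = 19600 (the additive constant 3 does not affect variance).

E[B] = -77, sd(B) = 140, Var(B) = 19600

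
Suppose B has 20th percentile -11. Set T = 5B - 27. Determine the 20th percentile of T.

Since a = 5 > 0 the transformation is increasing, so the 20th percentile of T = a·(P_{20} of B) + b = 5·(-11) + (-27) = -82.

20th percentile of T = -82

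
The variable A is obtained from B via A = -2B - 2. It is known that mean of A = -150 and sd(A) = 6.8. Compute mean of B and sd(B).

From A = -2B - 2: mean of A = a·mean of B + b, so mean of B = (mean of A − b)/a = (-150 − (-2))/(-2) = 74.
sd(A) = |a|·sd(B), so sd(B) = 6.8/|-2| = 3.4.

mean of B = 74, sd(B) = 3.4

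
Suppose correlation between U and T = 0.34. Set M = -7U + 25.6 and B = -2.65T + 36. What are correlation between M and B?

correlation between M and B = 0.34

Linear rescalings preserve correlation up to sign; here the slopes -7 and -2.65 have the same sign, so correlation between M and B = correlation between U and T = 0.34.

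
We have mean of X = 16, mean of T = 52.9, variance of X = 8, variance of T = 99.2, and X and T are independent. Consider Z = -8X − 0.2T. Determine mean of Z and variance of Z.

mean of Z = -138.58, variance of Z = 515.968

mean of Z = (-8)·mean of X + (-0.2)·mean of T = (-8)·16 + (-0.2)·52.9 = -138.58.
variance of Z = a²·variance of X + b²·variance of T + 2ab·covariance of X and T with a = -8, b = -0.2.
Independence gives covariance of X and T = 0.
= (-8)²·8 + (-0.2)²·99.2 + 2·(-8)·(-0.2)·0
= 512 + 3.968 + 0 = 515.968.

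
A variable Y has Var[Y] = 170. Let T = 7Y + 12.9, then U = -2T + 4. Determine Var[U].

Var[T] = 7²·170 = 8330.
Var[U] = (-2)²·8330 = 33320.

Var[U] = 33320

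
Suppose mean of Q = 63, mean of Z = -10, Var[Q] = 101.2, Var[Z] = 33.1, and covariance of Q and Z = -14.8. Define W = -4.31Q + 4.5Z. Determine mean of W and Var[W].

mean of W = (-4.31)·mean of Q + 4.5·mean of Z = (-4.31)·63 + 4.5·(-10) = -316.53.
Var[W] = a²·Var[Q] + b²·Var[Z] + 2ab·covariance of Q and Z with a = -4.31, b = 4.5.
= (-4.31)²·101.2 + 4.5²·33.1 + 2·(-4.31)·4.5·(-14.8)
= 1879.90132 + 670.275 + 574.092 = 3124.26832.

mean of W = -316.53, Var[W] = 3124.26832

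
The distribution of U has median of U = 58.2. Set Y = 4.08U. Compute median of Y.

median of Y = 237.456

A linear map preserves order up to sign, so median of Y = a·median of U + b = 4.08·58.2 = 237.456.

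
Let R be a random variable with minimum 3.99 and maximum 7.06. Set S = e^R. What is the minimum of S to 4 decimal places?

e^R is increasing on this domain, so min(S) comes from min(R) = 3.99: min(S) = exp(3.99) ≈ 54.0549.

min(S) = 54.0549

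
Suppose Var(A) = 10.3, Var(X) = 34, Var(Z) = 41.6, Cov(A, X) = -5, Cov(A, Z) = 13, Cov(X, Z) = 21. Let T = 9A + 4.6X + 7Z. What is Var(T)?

Var(T) = 6168.54

Var(T) = a²·Var(A) + b²·Var(X) + c²·Var(Z) + 2ab·Cov(A, X) + 2ac·Cov(A, Z) + 2bc·Cov(X, Z), with a = 9, b = 4.6, c = 7.
= 834.3 + 719.44 + 2038.4 + (-414) + 1638 + 1352.4
= 6168.54.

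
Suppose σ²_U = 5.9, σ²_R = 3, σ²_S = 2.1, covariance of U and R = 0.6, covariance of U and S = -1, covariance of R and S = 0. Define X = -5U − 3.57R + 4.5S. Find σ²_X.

σ²_X = a²·σ²_U + b²·σ²_R + c²·σ²_S + 2ab·covariance of U and R + 2ac·covariance of U and S + 2bc·covariance of R and S, with a = -5, b = -3.57, c = 4.5.
= 147.5 + 38.2347 + 42.525 + 21.42 + 45 + 0
= 294.6797.

σ²_X = 294.6797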